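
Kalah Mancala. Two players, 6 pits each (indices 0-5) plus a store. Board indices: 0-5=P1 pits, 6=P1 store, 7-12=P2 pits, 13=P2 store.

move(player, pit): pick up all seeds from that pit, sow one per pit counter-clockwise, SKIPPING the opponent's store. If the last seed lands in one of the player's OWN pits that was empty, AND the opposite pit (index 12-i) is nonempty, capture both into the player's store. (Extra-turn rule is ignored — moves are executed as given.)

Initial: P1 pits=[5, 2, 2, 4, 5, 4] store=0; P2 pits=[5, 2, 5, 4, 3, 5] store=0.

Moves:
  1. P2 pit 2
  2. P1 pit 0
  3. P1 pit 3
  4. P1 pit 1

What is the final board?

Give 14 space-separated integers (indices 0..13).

Answer: 0 0 4 1 8 6 2 6 3 0 5 4 6 1

Derivation:
Move 1: P2 pit2 -> P1=[6,2,2,4,5,4](0) P2=[5,2,0,5,4,6](1)
Move 2: P1 pit0 -> P1=[0,3,3,5,6,5](1) P2=[5,2,0,5,4,6](1)
Move 3: P1 pit3 -> P1=[0,3,3,0,7,6](2) P2=[6,3,0,5,4,6](1)
Move 4: P1 pit1 -> P1=[0,0,4,1,8,6](2) P2=[6,3,0,5,4,6](1)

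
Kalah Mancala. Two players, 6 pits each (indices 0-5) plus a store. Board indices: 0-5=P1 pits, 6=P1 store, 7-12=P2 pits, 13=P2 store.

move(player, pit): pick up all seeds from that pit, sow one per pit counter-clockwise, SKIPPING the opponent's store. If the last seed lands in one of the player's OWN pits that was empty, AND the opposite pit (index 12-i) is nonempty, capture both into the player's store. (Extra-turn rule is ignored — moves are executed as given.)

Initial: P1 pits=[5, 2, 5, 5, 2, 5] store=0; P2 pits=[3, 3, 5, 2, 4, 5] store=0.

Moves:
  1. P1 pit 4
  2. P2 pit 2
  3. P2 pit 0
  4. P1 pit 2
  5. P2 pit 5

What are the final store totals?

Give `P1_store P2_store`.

Move 1: P1 pit4 -> P1=[5,2,5,5,0,6](1) P2=[3,3,5,2,4,5](0)
Move 2: P2 pit2 -> P1=[6,2,5,5,0,6](1) P2=[3,3,0,3,5,6](1)
Move 3: P2 pit0 -> P1=[6,2,5,5,0,6](1) P2=[0,4,1,4,5,6](1)
Move 4: P1 pit2 -> P1=[6,2,0,6,1,7](2) P2=[1,4,1,4,5,6](1)
Move 5: P2 pit5 -> P1=[7,3,1,7,2,7](2) P2=[1,4,1,4,5,0](2)

Answer: 2 2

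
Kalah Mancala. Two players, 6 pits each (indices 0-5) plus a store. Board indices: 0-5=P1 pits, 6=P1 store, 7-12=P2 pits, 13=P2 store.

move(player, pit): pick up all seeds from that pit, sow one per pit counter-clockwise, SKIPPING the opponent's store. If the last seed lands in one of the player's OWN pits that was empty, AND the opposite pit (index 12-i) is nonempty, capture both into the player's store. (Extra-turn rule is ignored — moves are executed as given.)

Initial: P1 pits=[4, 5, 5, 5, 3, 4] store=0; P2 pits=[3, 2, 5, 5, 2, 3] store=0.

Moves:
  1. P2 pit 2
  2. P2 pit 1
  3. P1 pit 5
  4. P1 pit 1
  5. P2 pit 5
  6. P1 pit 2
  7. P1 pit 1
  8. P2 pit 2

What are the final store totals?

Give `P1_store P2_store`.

Move 1: P2 pit2 -> P1=[5,5,5,5,3,4](0) P2=[3,2,0,6,3,4](1)
Move 2: P2 pit1 -> P1=[5,5,5,5,3,4](0) P2=[3,0,1,7,3,4](1)
Move 3: P1 pit5 -> P1=[5,5,5,5,3,0](1) P2=[4,1,2,7,3,4](1)
Move 4: P1 pit1 -> P1=[5,0,6,6,4,1](2) P2=[4,1,2,7,3,4](1)
Move 5: P2 pit5 -> P1=[6,1,7,6,4,1](2) P2=[4,1,2,7,3,0](2)
Move 6: P1 pit2 -> P1=[6,1,0,7,5,2](3) P2=[5,2,3,7,3,0](2)
Move 7: P1 pit1 -> P1=[6,0,0,7,5,2](11) P2=[5,2,3,0,3,0](2)
Move 8: P2 pit2 -> P1=[0,0,0,7,5,2](11) P2=[5,2,0,1,4,0](9)

Answer: 11 9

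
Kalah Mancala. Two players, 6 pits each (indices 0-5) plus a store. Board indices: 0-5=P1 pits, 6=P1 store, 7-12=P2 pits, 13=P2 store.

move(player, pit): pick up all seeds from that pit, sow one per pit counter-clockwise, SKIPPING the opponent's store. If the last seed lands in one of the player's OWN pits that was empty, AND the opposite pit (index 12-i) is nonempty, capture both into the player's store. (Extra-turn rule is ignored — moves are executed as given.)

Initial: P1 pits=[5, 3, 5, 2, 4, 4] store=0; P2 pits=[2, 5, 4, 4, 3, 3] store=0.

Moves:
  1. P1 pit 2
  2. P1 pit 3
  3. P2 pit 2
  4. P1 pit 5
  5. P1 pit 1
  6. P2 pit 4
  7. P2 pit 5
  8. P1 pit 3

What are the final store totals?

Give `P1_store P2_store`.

Answer: 8 3

Derivation:
Move 1: P1 pit2 -> P1=[5,3,0,3,5,5](1) P2=[3,5,4,4,3,3](0)
Move 2: P1 pit3 -> P1=[5,3,0,0,6,6](2) P2=[3,5,4,4,3,3](0)
Move 3: P2 pit2 -> P1=[5,3,0,0,6,6](2) P2=[3,5,0,5,4,4](1)
Move 4: P1 pit5 -> P1=[5,3,0,0,6,0](3) P2=[4,6,1,6,5,4](1)
Move 5: P1 pit1 -> P1=[5,0,1,1,7,0](3) P2=[4,6,1,6,5,4](1)
Move 6: P2 pit4 -> P1=[6,1,2,1,7,0](3) P2=[4,6,1,6,0,5](2)
Move 7: P2 pit5 -> P1=[7,2,3,2,7,0](3) P2=[4,6,1,6,0,0](3)
Move 8: P1 pit3 -> P1=[7,2,3,0,8,0](8) P2=[0,6,1,6,0,0](3)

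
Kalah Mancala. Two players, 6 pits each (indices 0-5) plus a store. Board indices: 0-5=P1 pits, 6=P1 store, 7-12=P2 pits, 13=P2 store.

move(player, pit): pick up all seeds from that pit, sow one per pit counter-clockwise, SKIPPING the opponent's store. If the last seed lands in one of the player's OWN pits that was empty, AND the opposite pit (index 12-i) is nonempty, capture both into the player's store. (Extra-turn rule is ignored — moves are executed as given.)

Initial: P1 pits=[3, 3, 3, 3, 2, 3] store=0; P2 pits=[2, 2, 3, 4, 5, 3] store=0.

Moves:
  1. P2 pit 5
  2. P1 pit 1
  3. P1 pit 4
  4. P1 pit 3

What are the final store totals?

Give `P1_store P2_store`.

Answer: 2 1

Derivation:
Move 1: P2 pit5 -> P1=[4,4,3,3,2,3](0) P2=[2,2,3,4,5,0](1)
Move 2: P1 pit1 -> P1=[4,0,4,4,3,4](0) P2=[2,2,3,4,5,0](1)
Move 3: P1 pit4 -> P1=[4,0,4,4,0,5](1) P2=[3,2,3,4,5,0](1)
Move 4: P1 pit3 -> P1=[4,0,4,0,1,6](2) P2=[4,2,3,4,5,0](1)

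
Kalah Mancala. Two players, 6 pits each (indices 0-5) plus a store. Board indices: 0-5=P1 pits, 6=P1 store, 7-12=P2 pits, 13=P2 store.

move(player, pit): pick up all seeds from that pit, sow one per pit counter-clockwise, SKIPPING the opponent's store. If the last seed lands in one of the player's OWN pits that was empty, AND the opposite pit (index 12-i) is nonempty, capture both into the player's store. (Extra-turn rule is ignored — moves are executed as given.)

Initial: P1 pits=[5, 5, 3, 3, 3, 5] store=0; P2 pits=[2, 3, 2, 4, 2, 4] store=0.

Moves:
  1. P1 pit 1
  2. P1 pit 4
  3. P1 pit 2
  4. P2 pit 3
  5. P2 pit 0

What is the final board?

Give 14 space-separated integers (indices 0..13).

Answer: 6 0 0 5 1 8 3 0 5 3 1 3 5 1

Derivation:
Move 1: P1 pit1 -> P1=[5,0,4,4,4,6](1) P2=[2,3,2,4,2,4](0)
Move 2: P1 pit4 -> P1=[5,0,4,4,0,7](2) P2=[3,4,2,4,2,4](0)
Move 3: P1 pit2 -> P1=[5,0,0,5,1,8](3) P2=[3,4,2,4,2,4](0)
Move 4: P2 pit3 -> P1=[6,0,0,5,1,8](3) P2=[3,4,2,0,3,5](1)
Move 5: P2 pit0 -> P1=[6,0,0,5,1,8](3) P2=[0,5,3,1,3,5](1)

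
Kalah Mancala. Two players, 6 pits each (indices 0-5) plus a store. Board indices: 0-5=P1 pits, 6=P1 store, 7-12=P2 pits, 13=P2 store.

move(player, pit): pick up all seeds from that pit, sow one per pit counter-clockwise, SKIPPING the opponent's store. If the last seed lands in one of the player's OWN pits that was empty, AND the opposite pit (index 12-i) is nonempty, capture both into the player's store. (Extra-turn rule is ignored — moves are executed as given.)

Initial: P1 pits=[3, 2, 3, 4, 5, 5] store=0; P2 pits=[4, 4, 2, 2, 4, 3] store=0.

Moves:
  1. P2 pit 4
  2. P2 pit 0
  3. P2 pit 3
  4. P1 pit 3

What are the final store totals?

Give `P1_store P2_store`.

Move 1: P2 pit4 -> P1=[4,3,3,4,5,5](0) P2=[4,4,2,2,0,4](1)
Move 2: P2 pit0 -> P1=[4,0,3,4,5,5](0) P2=[0,5,3,3,0,4](5)
Move 3: P2 pit3 -> P1=[4,0,3,4,5,5](0) P2=[0,5,3,0,1,5](6)
Move 4: P1 pit3 -> P1=[4,0,3,0,6,6](1) P2=[1,5,3,0,1,5](6)

Answer: 1 6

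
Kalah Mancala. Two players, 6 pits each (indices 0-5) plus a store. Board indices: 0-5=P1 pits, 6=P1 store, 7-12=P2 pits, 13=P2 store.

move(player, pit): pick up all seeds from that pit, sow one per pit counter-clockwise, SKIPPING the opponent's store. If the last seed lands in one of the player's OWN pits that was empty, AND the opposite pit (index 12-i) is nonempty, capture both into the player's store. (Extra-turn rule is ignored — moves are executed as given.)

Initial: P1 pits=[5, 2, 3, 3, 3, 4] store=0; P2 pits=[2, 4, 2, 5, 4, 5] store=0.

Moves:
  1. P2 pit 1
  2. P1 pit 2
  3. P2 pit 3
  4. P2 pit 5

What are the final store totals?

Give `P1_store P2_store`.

Answer: 0 2

Derivation:
Move 1: P2 pit1 -> P1=[5,2,3,3,3,4](0) P2=[2,0,3,6,5,6](0)
Move 2: P1 pit2 -> P1=[5,2,0,4,4,5](0) P2=[2,0,3,6,5,6](0)
Move 3: P2 pit3 -> P1=[6,3,1,4,4,5](0) P2=[2,0,3,0,6,7](1)
Move 4: P2 pit5 -> P1=[7,4,2,5,5,6](0) P2=[2,0,3,0,6,0](2)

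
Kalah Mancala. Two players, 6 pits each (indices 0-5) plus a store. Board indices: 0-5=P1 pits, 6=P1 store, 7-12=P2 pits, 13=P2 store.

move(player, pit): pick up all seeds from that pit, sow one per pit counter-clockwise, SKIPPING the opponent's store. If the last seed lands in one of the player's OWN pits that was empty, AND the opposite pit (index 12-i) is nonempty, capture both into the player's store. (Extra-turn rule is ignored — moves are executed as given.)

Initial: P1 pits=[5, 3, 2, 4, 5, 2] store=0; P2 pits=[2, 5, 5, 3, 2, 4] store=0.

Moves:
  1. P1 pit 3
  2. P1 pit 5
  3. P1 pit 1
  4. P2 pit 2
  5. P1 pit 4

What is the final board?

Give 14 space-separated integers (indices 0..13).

Answer: 6 0 3 1 0 1 3 5 7 1 5 4 5 1

Derivation:
Move 1: P1 pit3 -> P1=[5,3,2,0,6,3](1) P2=[3,5,5,3,2,4](0)
Move 2: P1 pit5 -> P1=[5,3,2,0,6,0](2) P2=[4,6,5,3,2,4](0)
Move 3: P1 pit1 -> P1=[5,0,3,1,7,0](2) P2=[4,6,5,3,2,4](0)
Move 4: P2 pit2 -> P1=[6,0,3,1,7,0](2) P2=[4,6,0,4,3,5](1)
Move 5: P1 pit4 -> P1=[6,0,3,1,0,1](3) P2=[5,7,1,5,4,5](1)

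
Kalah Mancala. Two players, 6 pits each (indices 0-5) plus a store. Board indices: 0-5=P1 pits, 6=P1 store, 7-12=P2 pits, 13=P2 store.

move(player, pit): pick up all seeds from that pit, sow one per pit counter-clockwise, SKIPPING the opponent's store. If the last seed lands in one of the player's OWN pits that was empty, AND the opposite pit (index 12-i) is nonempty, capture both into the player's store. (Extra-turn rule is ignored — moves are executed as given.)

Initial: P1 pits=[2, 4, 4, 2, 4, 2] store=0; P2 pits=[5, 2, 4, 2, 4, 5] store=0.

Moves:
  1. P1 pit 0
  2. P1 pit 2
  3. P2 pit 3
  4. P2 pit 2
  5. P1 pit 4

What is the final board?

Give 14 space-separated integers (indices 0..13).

Move 1: P1 pit0 -> P1=[0,5,5,2,4,2](0) P2=[5,2,4,2,4,5](0)
Move 2: P1 pit2 -> P1=[0,5,0,3,5,3](1) P2=[6,2,4,2,4,5](0)
Move 3: P2 pit3 -> P1=[0,5,0,3,5,3](1) P2=[6,2,4,0,5,6](0)
Move 4: P2 pit2 -> P1=[0,5,0,3,5,3](1) P2=[6,2,0,1,6,7](1)
Move 5: P1 pit4 -> P1=[0,5,0,3,0,4](2) P2=[7,3,1,1,6,7](1)

Answer: 0 5 0 3 0 4 2 7 3 1 1 6 7 1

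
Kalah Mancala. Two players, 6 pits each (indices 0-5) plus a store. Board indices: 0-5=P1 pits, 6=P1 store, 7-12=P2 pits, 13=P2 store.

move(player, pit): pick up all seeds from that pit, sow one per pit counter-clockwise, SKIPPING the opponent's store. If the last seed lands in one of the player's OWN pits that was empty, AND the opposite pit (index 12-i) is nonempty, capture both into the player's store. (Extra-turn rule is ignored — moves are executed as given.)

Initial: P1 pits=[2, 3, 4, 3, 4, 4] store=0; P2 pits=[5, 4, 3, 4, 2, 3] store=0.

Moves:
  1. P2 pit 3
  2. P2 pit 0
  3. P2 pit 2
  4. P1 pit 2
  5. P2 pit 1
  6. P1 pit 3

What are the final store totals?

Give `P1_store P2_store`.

Answer: 2 3

Derivation:
Move 1: P2 pit3 -> P1=[3,3,4,3,4,4](0) P2=[5,4,3,0,3,4](1)
Move 2: P2 pit0 -> P1=[3,3,4,3,4,4](0) P2=[0,5,4,1,4,5](1)
Move 3: P2 pit2 -> P1=[3,3,4,3,4,4](0) P2=[0,5,0,2,5,6](2)
Move 4: P1 pit2 -> P1=[3,3,0,4,5,5](1) P2=[0,5,0,2,5,6](2)
Move 5: P2 pit1 -> P1=[3,3,0,4,5,5](1) P2=[0,0,1,3,6,7](3)
Move 6: P1 pit3 -> P1=[3,3,0,0,6,6](2) P2=[1,0,1,3,6,7](3)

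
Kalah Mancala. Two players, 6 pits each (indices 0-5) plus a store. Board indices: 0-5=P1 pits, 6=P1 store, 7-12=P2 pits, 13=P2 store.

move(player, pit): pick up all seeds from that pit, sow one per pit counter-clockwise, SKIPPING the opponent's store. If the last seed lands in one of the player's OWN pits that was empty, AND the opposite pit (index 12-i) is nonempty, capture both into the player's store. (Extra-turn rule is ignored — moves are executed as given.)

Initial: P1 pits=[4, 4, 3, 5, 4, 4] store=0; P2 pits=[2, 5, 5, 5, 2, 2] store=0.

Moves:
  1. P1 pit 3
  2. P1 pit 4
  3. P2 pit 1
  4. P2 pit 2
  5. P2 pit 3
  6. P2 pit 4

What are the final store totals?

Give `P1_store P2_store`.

Move 1: P1 pit3 -> P1=[4,4,3,0,5,5](1) P2=[3,6,5,5,2,2](0)
Move 2: P1 pit4 -> P1=[4,4,3,0,0,6](2) P2=[4,7,6,5,2,2](0)
Move 3: P2 pit1 -> P1=[5,5,3,0,0,6](2) P2=[4,0,7,6,3,3](1)
Move 4: P2 pit2 -> P1=[6,6,4,0,0,6](2) P2=[4,0,0,7,4,4](2)
Move 5: P2 pit3 -> P1=[7,7,5,1,0,6](2) P2=[4,0,0,0,5,5](3)
Move 6: P2 pit4 -> P1=[8,8,6,1,0,6](2) P2=[4,0,0,0,0,6](4)

Answer: 2 4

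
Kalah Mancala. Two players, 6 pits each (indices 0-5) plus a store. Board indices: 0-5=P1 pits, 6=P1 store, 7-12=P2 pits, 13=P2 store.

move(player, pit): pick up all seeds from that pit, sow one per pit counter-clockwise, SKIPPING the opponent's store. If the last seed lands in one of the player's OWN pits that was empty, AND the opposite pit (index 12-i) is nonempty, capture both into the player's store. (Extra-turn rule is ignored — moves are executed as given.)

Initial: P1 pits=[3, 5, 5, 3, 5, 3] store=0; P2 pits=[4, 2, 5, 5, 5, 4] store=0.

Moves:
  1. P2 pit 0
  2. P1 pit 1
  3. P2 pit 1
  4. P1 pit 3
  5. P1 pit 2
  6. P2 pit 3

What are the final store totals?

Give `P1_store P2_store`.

Move 1: P2 pit0 -> P1=[3,5,5,3,5,3](0) P2=[0,3,6,6,6,4](0)
Move 2: P1 pit1 -> P1=[3,0,6,4,6,4](1) P2=[0,3,6,6,6,4](0)
Move 3: P2 pit1 -> P1=[3,0,6,4,6,4](1) P2=[0,0,7,7,7,4](0)
Move 4: P1 pit3 -> P1=[3,0,6,0,7,5](2) P2=[1,0,7,7,7,4](0)
Move 5: P1 pit2 -> P1=[3,0,0,1,8,6](3) P2=[2,1,7,7,7,4](0)
Move 6: P2 pit3 -> P1=[4,1,1,2,8,6](3) P2=[2,1,7,0,8,5](1)

Answer: 3 1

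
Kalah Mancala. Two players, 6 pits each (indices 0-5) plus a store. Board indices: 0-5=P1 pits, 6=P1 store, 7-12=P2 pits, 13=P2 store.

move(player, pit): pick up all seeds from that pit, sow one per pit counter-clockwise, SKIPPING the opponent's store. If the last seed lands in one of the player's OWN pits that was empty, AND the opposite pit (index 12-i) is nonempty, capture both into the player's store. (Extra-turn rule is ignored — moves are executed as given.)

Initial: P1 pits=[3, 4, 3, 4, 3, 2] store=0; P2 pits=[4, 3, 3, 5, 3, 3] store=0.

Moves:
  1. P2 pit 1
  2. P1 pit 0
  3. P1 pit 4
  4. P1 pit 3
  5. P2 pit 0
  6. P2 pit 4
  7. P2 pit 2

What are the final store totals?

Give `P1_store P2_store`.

Move 1: P2 pit1 -> P1=[3,4,3,4,3,2](0) P2=[4,0,4,6,4,3](0)
Move 2: P1 pit0 -> P1=[0,5,4,5,3,2](0) P2=[4,0,4,6,4,3](0)
Move 3: P1 pit4 -> P1=[0,5,4,5,0,3](1) P2=[5,0,4,6,4,3](0)
Move 4: P1 pit3 -> P1=[0,5,4,0,1,4](2) P2=[6,1,4,6,4,3](0)
Move 5: P2 pit0 -> P1=[0,5,4,0,1,4](2) P2=[0,2,5,7,5,4](1)
Move 6: P2 pit4 -> P1=[1,6,5,0,1,4](2) P2=[0,2,5,7,0,5](2)
Move 7: P2 pit2 -> P1=[2,6,5,0,1,4](2) P2=[0,2,0,8,1,6](3)

Answer: 2 3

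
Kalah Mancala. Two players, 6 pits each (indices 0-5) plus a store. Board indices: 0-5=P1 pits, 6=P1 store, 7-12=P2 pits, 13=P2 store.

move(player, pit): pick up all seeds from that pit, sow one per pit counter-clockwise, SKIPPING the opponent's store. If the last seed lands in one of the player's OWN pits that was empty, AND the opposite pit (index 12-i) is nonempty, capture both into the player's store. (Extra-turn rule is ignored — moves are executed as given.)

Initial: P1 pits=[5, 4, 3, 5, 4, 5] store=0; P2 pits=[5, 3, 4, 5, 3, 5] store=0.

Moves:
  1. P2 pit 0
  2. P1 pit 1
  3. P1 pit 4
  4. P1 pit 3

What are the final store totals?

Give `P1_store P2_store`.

Answer: 2 0

Derivation:
Move 1: P2 pit0 -> P1=[5,4,3,5,4,5](0) P2=[0,4,5,6,4,6](0)
Move 2: P1 pit1 -> P1=[5,0,4,6,5,6](0) P2=[0,4,5,6,4,6](0)
Move 3: P1 pit4 -> P1=[5,0,4,6,0,7](1) P2=[1,5,6,6,4,6](0)
Move 4: P1 pit3 -> P1=[5,0,4,0,1,8](2) P2=[2,6,7,6,4,6](0)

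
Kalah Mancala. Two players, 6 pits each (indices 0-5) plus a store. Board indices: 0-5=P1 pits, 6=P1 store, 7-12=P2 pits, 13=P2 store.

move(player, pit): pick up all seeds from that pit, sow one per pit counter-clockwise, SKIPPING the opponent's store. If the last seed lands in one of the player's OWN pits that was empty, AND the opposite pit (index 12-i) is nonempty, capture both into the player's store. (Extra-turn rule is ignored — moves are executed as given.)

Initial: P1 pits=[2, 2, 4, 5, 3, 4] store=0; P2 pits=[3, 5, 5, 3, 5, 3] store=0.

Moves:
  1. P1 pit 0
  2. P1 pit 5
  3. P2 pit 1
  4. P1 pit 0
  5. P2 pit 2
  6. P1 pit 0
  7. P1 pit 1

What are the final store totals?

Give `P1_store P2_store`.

Answer: 2 2

Derivation:
Move 1: P1 pit0 -> P1=[0,3,5,5,3,4](0) P2=[3,5,5,3,5,3](0)
Move 2: P1 pit5 -> P1=[0,3,5,5,3,0](1) P2=[4,6,6,3,5,3](0)
Move 3: P2 pit1 -> P1=[1,3,5,5,3,0](1) P2=[4,0,7,4,6,4](1)
Move 4: P1 pit0 -> P1=[0,4,5,5,3,0](1) P2=[4,0,7,4,6,4](1)
Move 5: P2 pit2 -> P1=[1,5,6,5,3,0](1) P2=[4,0,0,5,7,5](2)
Move 6: P1 pit0 -> P1=[0,6,6,5,3,0](1) P2=[4,0,0,5,7,5](2)
Move 7: P1 pit1 -> P1=[0,0,7,6,4,1](2) P2=[5,0,0,5,7,5](2)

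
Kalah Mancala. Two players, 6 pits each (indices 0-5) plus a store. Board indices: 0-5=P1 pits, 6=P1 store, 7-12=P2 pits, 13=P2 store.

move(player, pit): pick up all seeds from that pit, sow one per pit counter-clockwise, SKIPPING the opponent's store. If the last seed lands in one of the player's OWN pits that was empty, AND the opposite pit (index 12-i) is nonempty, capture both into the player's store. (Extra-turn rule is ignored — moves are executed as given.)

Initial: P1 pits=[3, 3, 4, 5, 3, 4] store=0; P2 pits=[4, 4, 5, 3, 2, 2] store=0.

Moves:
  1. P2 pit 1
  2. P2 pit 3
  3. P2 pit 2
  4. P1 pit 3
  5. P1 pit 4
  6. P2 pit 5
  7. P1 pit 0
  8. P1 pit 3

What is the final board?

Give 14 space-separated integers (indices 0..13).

Answer: 0 6 6 0 2 8 3 6 2 0 1 5 0 3

Derivation:
Move 1: P2 pit1 -> P1=[3,3,4,5,3,4](0) P2=[4,0,6,4,3,3](0)
Move 2: P2 pit3 -> P1=[4,3,4,5,3,4](0) P2=[4,0,6,0,4,4](1)
Move 3: P2 pit2 -> P1=[5,4,4,5,3,4](0) P2=[4,0,0,1,5,5](2)
Move 4: P1 pit3 -> P1=[5,4,4,0,4,5](1) P2=[5,1,0,1,5,5](2)
Move 5: P1 pit4 -> P1=[5,4,4,0,0,6](2) P2=[6,2,0,1,5,5](2)
Move 6: P2 pit5 -> P1=[6,5,5,1,0,6](2) P2=[6,2,0,1,5,0](3)
Move 7: P1 pit0 -> P1=[0,6,6,2,1,7](3) P2=[6,2,0,1,5,0](3)
Move 8: P1 pit3 -> P1=[0,6,6,0,2,8](3) P2=[6,2,0,1,5,0](3)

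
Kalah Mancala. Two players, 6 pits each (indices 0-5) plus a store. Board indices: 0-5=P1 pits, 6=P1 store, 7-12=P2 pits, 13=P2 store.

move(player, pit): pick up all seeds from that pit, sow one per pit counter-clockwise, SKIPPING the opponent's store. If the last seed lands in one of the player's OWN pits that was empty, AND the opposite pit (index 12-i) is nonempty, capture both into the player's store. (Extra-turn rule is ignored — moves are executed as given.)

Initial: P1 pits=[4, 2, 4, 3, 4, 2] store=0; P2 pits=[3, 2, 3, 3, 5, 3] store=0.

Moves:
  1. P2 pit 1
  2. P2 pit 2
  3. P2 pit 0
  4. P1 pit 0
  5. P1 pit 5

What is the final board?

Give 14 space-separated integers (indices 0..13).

Move 1: P2 pit1 -> P1=[4,2,4,3,4,2](0) P2=[3,0,4,4,5,3](0)
Move 2: P2 pit2 -> P1=[4,2,4,3,4,2](0) P2=[3,0,0,5,6,4](1)
Move 3: P2 pit0 -> P1=[4,2,4,3,4,2](0) P2=[0,1,1,6,6,4](1)
Move 4: P1 pit0 -> P1=[0,3,5,4,5,2](0) P2=[0,1,1,6,6,4](1)
Move 5: P1 pit5 -> P1=[0,3,5,4,5,0](1) P2=[1,1,1,6,6,4](1)

Answer: 0 3 5 4 5 0 1 1 1 1 6 6 4 1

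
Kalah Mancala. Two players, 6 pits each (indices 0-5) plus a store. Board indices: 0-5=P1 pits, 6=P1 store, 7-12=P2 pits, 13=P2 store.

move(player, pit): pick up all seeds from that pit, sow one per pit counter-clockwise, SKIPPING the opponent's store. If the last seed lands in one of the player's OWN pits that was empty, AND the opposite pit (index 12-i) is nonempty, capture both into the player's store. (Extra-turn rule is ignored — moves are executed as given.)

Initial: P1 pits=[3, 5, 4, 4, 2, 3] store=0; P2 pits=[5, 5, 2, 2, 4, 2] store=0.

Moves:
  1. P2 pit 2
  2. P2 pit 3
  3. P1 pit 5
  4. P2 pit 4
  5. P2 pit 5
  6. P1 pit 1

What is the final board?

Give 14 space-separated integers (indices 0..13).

Answer: 5 0 7 6 3 1 2 7 7 0 0 0 0 3

Derivation:
Move 1: P2 pit2 -> P1=[3,5,4,4,2,3](0) P2=[5,5,0,3,5,2](0)
Move 2: P2 pit3 -> P1=[3,5,4,4,2,3](0) P2=[5,5,0,0,6,3](1)
Move 3: P1 pit5 -> P1=[3,5,4,4,2,0](1) P2=[6,6,0,0,6,3](1)
Move 4: P2 pit4 -> P1=[4,6,5,5,2,0](1) P2=[6,6,0,0,0,4](2)
Move 5: P2 pit5 -> P1=[5,7,6,5,2,0](1) P2=[6,6,0,0,0,0](3)
Move 6: P1 pit1 -> P1=[5,0,7,6,3,1](2) P2=[7,7,0,0,0,0](3)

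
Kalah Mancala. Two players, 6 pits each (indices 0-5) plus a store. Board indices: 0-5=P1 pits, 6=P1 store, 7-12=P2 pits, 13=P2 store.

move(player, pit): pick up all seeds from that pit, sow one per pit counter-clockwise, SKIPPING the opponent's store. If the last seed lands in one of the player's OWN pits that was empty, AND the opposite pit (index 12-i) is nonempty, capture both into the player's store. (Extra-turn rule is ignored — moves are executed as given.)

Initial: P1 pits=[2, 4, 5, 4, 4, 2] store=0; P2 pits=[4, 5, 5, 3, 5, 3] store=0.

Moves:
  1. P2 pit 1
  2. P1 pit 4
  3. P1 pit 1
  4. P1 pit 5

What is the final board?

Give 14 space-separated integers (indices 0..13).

Answer: 2 0 6 5 1 0 2 6 2 7 4 6 4 1

Derivation:
Move 1: P2 pit1 -> P1=[2,4,5,4,4,2](0) P2=[4,0,6,4,6,4](1)
Move 2: P1 pit4 -> P1=[2,4,5,4,0,3](1) P2=[5,1,6,4,6,4](1)
Move 3: P1 pit1 -> P1=[2,0,6,5,1,4](1) P2=[5,1,6,4,6,4](1)
Move 4: P1 pit5 -> P1=[2,0,6,5,1,0](2) P2=[6,2,7,4,6,4](1)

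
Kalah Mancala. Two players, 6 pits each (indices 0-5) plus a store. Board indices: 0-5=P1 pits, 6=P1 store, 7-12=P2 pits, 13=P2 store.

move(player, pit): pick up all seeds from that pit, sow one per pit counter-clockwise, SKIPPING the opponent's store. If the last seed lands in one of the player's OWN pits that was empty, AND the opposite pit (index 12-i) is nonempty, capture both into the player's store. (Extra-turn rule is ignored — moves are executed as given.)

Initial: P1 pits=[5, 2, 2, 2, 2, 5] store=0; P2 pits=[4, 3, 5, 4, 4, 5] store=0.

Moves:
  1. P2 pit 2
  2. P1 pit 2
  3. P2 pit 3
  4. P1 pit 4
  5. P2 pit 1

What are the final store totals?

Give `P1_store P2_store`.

Move 1: P2 pit2 -> P1=[6,2,2,2,2,5](0) P2=[4,3,0,5,5,6](1)
Move 2: P1 pit2 -> P1=[6,2,0,3,3,5](0) P2=[4,3,0,5,5,6](1)
Move 3: P2 pit3 -> P1=[7,3,0,3,3,5](0) P2=[4,3,0,0,6,7](2)
Move 4: P1 pit4 -> P1=[7,3,0,3,0,6](1) P2=[5,3,0,0,6,7](2)
Move 5: P2 pit1 -> P1=[7,3,0,3,0,6](1) P2=[5,0,1,1,7,7](2)

Answer: 1 2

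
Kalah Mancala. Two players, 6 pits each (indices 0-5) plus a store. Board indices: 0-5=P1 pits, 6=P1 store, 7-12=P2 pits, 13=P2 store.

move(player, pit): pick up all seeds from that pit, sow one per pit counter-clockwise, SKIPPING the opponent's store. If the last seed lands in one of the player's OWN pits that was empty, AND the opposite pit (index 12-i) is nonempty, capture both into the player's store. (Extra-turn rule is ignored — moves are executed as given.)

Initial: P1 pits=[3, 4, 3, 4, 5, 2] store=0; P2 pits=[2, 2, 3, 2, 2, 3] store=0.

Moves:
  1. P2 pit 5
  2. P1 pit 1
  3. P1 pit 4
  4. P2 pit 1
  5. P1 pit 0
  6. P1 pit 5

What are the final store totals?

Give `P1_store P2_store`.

Answer: 3 1

Derivation:
Move 1: P2 pit5 -> P1=[4,5,3,4,5,2](0) P2=[2,2,3,2,2,0](1)
Move 2: P1 pit1 -> P1=[4,0,4,5,6,3](1) P2=[2,2,3,2,2,0](1)
Move 3: P1 pit4 -> P1=[4,0,4,5,0,4](2) P2=[3,3,4,3,2,0](1)
Move 4: P2 pit1 -> P1=[4,0,4,5,0,4](2) P2=[3,0,5,4,3,0](1)
Move 5: P1 pit0 -> P1=[0,1,5,6,1,4](2) P2=[3,0,5,4,3,0](1)
Move 6: P1 pit5 -> P1=[0,1,5,6,1,0](3) P2=[4,1,6,4,3,0](1)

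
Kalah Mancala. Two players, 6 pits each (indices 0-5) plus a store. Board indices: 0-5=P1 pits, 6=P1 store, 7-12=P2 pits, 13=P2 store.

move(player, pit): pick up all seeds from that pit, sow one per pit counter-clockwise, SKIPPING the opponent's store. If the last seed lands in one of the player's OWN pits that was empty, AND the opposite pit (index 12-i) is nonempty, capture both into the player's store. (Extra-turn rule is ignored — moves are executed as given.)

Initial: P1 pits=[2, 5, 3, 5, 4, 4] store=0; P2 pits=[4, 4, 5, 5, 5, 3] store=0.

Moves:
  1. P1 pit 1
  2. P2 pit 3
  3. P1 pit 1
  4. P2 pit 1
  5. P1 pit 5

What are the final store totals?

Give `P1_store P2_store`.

Answer: 2 1

Derivation:
Move 1: P1 pit1 -> P1=[2,0,4,6,5,5](1) P2=[4,4,5,5,5,3](0)
Move 2: P2 pit3 -> P1=[3,1,4,6,5,5](1) P2=[4,4,5,0,6,4](1)
Move 3: P1 pit1 -> P1=[3,0,5,6,5,5](1) P2=[4,4,5,0,6,4](1)
Move 4: P2 pit1 -> P1=[3,0,5,6,5,5](1) P2=[4,0,6,1,7,5](1)
Move 5: P1 pit5 -> P1=[3,0,5,6,5,0](2) P2=[5,1,7,2,7,5](1)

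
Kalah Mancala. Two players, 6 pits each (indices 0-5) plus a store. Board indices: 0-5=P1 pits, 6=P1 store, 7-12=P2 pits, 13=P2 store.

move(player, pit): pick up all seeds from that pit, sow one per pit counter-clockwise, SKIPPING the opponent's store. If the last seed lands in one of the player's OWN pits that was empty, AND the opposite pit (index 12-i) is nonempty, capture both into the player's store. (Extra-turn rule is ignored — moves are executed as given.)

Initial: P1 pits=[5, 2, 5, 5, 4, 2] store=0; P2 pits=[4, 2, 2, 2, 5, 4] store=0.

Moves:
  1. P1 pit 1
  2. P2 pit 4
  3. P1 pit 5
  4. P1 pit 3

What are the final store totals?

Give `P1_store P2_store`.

Answer: 2 1

Derivation:
Move 1: P1 pit1 -> P1=[5,0,6,6,4,2](0) P2=[4,2,2,2,5,4](0)
Move 2: P2 pit4 -> P1=[6,1,7,6,4,2](0) P2=[4,2,2,2,0,5](1)
Move 3: P1 pit5 -> P1=[6,1,7,6,4,0](1) P2=[5,2,2,2,0,5](1)
Move 4: P1 pit3 -> P1=[6,1,7,0,5,1](2) P2=[6,3,3,2,0,5](1)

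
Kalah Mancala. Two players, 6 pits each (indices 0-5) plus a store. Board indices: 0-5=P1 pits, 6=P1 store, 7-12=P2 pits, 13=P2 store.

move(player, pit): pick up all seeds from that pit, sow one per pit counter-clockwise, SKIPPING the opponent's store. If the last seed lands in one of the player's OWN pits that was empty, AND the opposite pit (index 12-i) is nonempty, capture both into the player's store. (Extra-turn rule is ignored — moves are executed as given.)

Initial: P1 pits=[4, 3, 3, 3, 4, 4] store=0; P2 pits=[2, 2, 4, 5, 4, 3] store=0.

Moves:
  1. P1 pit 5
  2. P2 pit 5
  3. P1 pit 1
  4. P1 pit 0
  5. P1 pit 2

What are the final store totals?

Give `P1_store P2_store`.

Move 1: P1 pit5 -> P1=[4,3,3,3,4,0](1) P2=[3,3,5,5,4,3](0)
Move 2: P2 pit5 -> P1=[5,4,3,3,4,0](1) P2=[3,3,5,5,4,0](1)
Move 3: P1 pit1 -> P1=[5,0,4,4,5,0](5) P2=[0,3,5,5,4,0](1)
Move 4: P1 pit0 -> P1=[0,1,5,5,6,1](5) P2=[0,3,5,5,4,0](1)
Move 5: P1 pit2 -> P1=[0,1,0,6,7,2](6) P2=[1,3,5,5,4,0](1)

Answer: 6 1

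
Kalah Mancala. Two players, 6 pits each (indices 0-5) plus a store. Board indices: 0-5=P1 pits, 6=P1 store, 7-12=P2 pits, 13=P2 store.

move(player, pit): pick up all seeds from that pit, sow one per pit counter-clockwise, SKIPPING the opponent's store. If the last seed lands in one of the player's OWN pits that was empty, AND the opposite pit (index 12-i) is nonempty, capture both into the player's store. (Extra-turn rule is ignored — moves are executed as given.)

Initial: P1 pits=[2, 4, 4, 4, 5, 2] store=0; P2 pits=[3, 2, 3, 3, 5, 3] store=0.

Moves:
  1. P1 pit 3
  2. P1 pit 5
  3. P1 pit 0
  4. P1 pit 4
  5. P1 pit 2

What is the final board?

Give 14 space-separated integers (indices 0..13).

Move 1: P1 pit3 -> P1=[2,4,4,0,6,3](1) P2=[4,2,3,3,5,3](0)
Move 2: P1 pit5 -> P1=[2,4,4,0,6,0](2) P2=[5,3,3,3,5,3](0)
Move 3: P1 pit0 -> P1=[0,5,5,0,6,0](2) P2=[5,3,3,3,5,3](0)
Move 4: P1 pit4 -> P1=[0,5,5,0,0,1](3) P2=[6,4,4,4,5,3](0)
Move 5: P1 pit2 -> P1=[0,5,0,1,1,2](4) P2=[7,4,4,4,5,3](0)

Answer: 0 5 0 1 1 2 4 7 4 4 4 5 3 0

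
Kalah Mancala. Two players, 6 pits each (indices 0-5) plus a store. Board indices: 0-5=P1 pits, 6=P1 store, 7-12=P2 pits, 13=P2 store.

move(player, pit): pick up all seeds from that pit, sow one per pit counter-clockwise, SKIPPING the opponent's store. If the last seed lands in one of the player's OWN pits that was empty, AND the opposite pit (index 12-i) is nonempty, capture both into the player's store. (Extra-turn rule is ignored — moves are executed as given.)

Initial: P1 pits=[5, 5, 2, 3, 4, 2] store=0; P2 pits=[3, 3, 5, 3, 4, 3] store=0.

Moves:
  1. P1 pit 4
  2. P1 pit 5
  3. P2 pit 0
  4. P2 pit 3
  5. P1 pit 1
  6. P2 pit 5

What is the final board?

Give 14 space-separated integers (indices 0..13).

Move 1: P1 pit4 -> P1=[5,5,2,3,0,3](1) P2=[4,4,5,3,4,3](0)
Move 2: P1 pit5 -> P1=[5,5,2,3,0,0](2) P2=[5,5,5,3,4,3](0)
Move 3: P2 pit0 -> P1=[5,5,2,3,0,0](2) P2=[0,6,6,4,5,4](0)
Move 4: P2 pit3 -> P1=[6,5,2,3,0,0](2) P2=[0,6,6,0,6,5](1)
Move 5: P1 pit1 -> P1=[6,0,3,4,1,1](3) P2=[0,6,6,0,6,5](1)
Move 6: P2 pit5 -> P1=[7,1,4,5,1,1](3) P2=[0,6,6,0,6,0](2)

Answer: 7 1 4 5 1 1 3 0 6 6 0 6 0 2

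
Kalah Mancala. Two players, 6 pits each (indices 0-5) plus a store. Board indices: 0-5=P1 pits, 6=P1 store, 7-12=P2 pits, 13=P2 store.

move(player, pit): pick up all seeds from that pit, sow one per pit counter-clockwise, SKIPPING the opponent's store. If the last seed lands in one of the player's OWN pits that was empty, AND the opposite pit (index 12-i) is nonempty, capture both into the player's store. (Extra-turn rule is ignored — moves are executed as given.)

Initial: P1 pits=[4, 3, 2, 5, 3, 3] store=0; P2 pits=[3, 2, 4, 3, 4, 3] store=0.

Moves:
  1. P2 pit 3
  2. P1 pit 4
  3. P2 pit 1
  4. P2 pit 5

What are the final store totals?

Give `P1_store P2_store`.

Answer: 1 5

Derivation:
Move 1: P2 pit3 -> P1=[4,3,2,5,3,3](0) P2=[3,2,4,0,5,4](1)
Move 2: P1 pit4 -> P1=[4,3,2,5,0,4](1) P2=[4,2,4,0,5,4](1)
Move 3: P2 pit1 -> P1=[4,3,0,5,0,4](1) P2=[4,0,5,0,5,4](4)
Move 4: P2 pit5 -> P1=[5,4,1,5,0,4](1) P2=[4,0,5,0,5,0](5)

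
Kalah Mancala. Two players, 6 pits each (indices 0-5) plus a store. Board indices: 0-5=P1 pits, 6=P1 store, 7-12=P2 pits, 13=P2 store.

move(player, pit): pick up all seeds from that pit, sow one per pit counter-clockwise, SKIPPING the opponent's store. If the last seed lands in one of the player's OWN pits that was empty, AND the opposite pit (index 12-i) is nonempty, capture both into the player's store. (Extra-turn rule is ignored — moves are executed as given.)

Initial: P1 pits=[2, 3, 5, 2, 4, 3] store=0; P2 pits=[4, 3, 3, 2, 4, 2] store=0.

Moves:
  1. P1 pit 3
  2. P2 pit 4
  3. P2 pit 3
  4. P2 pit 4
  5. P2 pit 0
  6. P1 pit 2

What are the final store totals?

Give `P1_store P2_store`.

Answer: 1 6

Derivation:
Move 1: P1 pit3 -> P1=[2,3,5,0,5,4](0) P2=[4,3,3,2,4,2](0)
Move 2: P2 pit4 -> P1=[3,4,5,0,5,4](0) P2=[4,3,3,2,0,3](1)
Move 3: P2 pit3 -> P1=[3,4,5,0,5,4](0) P2=[4,3,3,0,1,4](1)
Move 4: P2 pit4 -> P1=[3,4,5,0,5,4](0) P2=[4,3,3,0,0,5](1)
Move 5: P2 pit0 -> P1=[3,0,5,0,5,4](0) P2=[0,4,4,1,0,5](6)
Move 6: P1 pit2 -> P1=[3,0,0,1,6,5](1) P2=[1,4,4,1,0,5](6)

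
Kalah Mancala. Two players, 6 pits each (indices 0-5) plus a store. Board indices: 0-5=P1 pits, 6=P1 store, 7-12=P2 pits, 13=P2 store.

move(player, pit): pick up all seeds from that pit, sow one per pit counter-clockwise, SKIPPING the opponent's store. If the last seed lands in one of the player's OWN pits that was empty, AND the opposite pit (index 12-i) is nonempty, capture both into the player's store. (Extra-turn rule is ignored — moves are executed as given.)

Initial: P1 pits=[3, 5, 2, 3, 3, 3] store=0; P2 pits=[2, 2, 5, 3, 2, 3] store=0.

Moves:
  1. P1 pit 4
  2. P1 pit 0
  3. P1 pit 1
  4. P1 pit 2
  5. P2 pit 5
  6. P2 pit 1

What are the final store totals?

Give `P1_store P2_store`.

Move 1: P1 pit4 -> P1=[3,5,2,3,0,4](1) P2=[3,2,5,3,2,3](0)
Move 2: P1 pit0 -> P1=[0,6,3,4,0,4](1) P2=[3,2,5,3,2,3](0)
Move 3: P1 pit1 -> P1=[0,0,4,5,1,5](2) P2=[4,2,5,3,2,3](0)
Move 4: P1 pit2 -> P1=[0,0,0,6,2,6](3) P2=[4,2,5,3,2,3](0)
Move 5: P2 pit5 -> P1=[1,1,0,6,2,6](3) P2=[4,2,5,3,2,0](1)
Move 6: P2 pit1 -> P1=[1,1,0,6,2,6](3) P2=[4,0,6,4,2,0](1)

Answer: 3 1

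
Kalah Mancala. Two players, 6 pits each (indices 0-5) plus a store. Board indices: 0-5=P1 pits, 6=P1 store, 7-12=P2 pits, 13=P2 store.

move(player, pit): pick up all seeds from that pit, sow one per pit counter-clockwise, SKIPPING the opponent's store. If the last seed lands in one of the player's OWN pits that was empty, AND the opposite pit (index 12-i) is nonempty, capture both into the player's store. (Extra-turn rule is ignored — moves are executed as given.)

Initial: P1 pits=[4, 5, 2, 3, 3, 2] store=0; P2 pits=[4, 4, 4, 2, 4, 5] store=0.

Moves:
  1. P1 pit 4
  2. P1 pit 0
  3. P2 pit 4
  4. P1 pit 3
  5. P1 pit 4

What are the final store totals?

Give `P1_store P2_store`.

Move 1: P1 pit4 -> P1=[4,5,2,3,0,3](1) P2=[5,4,4,2,4,5](0)
Move 2: P1 pit0 -> P1=[0,6,3,4,0,3](6) P2=[5,0,4,2,4,5](0)
Move 3: P2 pit4 -> P1=[1,7,3,4,0,3](6) P2=[5,0,4,2,0,6](1)
Move 4: P1 pit3 -> P1=[1,7,3,0,1,4](7) P2=[6,0,4,2,0,6](1)
Move 5: P1 pit4 -> P1=[1,7,3,0,0,5](7) P2=[6,0,4,2,0,6](1)

Answer: 7 1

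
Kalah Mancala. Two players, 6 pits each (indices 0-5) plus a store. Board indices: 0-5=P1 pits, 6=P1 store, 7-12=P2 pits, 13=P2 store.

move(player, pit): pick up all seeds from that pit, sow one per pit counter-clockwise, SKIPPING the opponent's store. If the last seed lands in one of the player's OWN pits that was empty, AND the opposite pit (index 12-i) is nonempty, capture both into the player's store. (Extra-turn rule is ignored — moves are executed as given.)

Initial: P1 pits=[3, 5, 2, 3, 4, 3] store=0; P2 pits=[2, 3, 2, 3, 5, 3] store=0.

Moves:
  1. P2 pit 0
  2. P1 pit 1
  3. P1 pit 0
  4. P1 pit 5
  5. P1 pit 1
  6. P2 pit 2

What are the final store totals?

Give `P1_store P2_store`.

Answer: 2 1

Derivation:
Move 1: P2 pit0 -> P1=[3,5,2,3,4,3](0) P2=[0,4,3,3,5,3](0)
Move 2: P1 pit1 -> P1=[3,0,3,4,5,4](1) P2=[0,4,3,3,5,3](0)
Move 3: P1 pit0 -> P1=[0,1,4,5,5,4](1) P2=[0,4,3,3,5,3](0)
Move 4: P1 pit5 -> P1=[0,1,4,5,5,0](2) P2=[1,5,4,3,5,3](0)
Move 5: P1 pit1 -> P1=[0,0,5,5,5,0](2) P2=[1,5,4,3,5,3](0)
Move 6: P2 pit2 -> P1=[0,0,5,5,5,0](2) P2=[1,5,0,4,6,4](1)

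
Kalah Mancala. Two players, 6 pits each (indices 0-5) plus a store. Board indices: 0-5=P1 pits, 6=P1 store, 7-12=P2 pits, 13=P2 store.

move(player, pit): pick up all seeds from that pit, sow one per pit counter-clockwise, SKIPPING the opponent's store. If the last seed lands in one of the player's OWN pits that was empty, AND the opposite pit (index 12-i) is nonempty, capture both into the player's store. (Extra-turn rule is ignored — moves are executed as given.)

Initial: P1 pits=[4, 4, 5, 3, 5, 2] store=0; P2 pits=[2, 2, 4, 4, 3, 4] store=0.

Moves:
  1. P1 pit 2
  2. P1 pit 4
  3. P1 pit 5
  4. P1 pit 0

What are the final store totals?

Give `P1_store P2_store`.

Move 1: P1 pit2 -> P1=[4,4,0,4,6,3](1) P2=[3,2,4,4,3,4](0)
Move 2: P1 pit4 -> P1=[4,4,0,4,0,4](2) P2=[4,3,5,5,3,4](0)
Move 3: P1 pit5 -> P1=[4,4,0,4,0,0](3) P2=[5,4,6,5,3,4](0)
Move 4: P1 pit0 -> P1=[0,5,1,5,0,0](8) P2=[5,0,6,5,3,4](0)

Answer: 8 0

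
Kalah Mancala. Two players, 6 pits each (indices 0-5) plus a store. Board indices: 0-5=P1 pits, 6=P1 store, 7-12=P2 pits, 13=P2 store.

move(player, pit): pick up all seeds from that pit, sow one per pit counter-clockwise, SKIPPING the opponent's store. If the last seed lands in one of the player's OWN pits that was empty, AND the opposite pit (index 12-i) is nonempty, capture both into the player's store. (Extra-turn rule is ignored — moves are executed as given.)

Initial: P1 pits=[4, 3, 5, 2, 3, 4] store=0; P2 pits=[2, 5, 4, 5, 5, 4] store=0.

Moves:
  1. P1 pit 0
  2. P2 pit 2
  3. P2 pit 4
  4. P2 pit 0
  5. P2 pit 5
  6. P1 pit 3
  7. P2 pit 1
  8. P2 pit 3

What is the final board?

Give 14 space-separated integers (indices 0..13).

Answer: 4 7 9 1 6 4 0 0 0 1 0 2 2 10

Derivation:
Move 1: P1 pit0 -> P1=[0,4,6,3,4,4](0) P2=[2,5,4,5,5,4](0)
Move 2: P2 pit2 -> P1=[0,4,6,3,4,4](0) P2=[2,5,0,6,6,5](1)
Move 3: P2 pit4 -> P1=[1,5,7,4,4,4](0) P2=[2,5,0,6,0,6](2)
Move 4: P2 pit0 -> P1=[1,5,7,0,4,4](0) P2=[0,6,0,6,0,6](7)
Move 5: P2 pit5 -> P1=[2,6,8,1,5,4](0) P2=[0,6,0,6,0,0](8)
Move 6: P1 pit3 -> P1=[2,6,8,0,6,4](0) P2=[0,6,0,6,0,0](8)
Move 7: P2 pit1 -> P1=[3,6,8,0,6,4](0) P2=[0,0,1,7,1,1](9)
Move 8: P2 pit3 -> P1=[4,7,9,1,6,4](0) P2=[0,0,1,0,2,2](10)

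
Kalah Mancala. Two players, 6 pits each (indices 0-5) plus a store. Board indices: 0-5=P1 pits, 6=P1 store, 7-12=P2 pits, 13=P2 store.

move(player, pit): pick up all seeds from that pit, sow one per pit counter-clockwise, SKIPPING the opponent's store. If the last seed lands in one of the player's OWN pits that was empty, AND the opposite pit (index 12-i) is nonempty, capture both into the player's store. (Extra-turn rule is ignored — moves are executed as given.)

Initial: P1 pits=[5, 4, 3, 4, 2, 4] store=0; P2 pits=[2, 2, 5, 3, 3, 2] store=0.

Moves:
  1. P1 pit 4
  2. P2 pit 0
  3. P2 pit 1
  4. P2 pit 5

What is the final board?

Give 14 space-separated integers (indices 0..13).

Answer: 6 4 3 4 0 5 1 0 0 7 4 4 0 1

Derivation:
Move 1: P1 pit4 -> P1=[5,4,3,4,0,5](1) P2=[2,2,5,3,3,2](0)
Move 2: P2 pit0 -> P1=[5,4,3,4,0,5](1) P2=[0,3,6,3,3,2](0)
Move 3: P2 pit1 -> P1=[5,4,3,4,0,5](1) P2=[0,0,7,4,4,2](0)
Move 4: P2 pit5 -> P1=[6,4,3,4,0,5](1) P2=[0,0,7,4,4,0](1)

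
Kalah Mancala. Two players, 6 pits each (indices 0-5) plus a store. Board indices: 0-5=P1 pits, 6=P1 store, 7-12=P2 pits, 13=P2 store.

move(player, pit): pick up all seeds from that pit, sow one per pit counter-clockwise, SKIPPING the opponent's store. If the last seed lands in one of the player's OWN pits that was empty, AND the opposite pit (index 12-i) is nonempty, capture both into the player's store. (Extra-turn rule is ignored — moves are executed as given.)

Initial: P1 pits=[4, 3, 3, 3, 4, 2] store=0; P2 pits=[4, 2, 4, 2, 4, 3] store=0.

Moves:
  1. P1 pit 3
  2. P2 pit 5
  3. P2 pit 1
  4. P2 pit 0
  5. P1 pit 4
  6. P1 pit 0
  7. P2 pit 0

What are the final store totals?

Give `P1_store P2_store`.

Answer: 2 1

Derivation:
Move 1: P1 pit3 -> P1=[4,3,3,0,5,3](1) P2=[4,2,4,2,4,3](0)
Move 2: P2 pit5 -> P1=[5,4,3,0,5,3](1) P2=[4,2,4,2,4,0](1)
Move 3: P2 pit1 -> P1=[5,4,3,0,5,3](1) P2=[4,0,5,3,4,0](1)
Move 4: P2 pit0 -> P1=[5,4,3,0,5,3](1) P2=[0,1,6,4,5,0](1)
Move 5: P1 pit4 -> P1=[5,4,3,0,0,4](2) P2=[1,2,7,4,5,0](1)
Move 6: P1 pit0 -> P1=[0,5,4,1,1,5](2) P2=[1,2,7,4,5,0](1)
Move 7: P2 pit0 -> P1=[0,5,4,1,1,5](2) P2=[0,3,7,4,5,0](1)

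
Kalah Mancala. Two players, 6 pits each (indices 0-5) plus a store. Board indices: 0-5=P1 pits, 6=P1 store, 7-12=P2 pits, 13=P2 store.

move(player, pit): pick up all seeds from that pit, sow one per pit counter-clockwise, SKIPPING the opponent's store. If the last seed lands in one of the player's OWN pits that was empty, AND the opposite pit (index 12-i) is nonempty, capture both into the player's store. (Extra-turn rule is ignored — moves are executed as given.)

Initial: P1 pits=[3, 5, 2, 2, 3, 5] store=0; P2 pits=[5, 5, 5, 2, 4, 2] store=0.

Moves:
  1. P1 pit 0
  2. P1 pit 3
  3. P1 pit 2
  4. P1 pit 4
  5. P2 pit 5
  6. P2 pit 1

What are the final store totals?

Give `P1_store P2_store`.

Answer: 2 2

Derivation:
Move 1: P1 pit0 -> P1=[0,6,3,3,3,5](0) P2=[5,5,5,2,4,2](0)
Move 2: P1 pit3 -> P1=[0,6,3,0,4,6](1) P2=[5,5,5,2,4,2](0)
Move 3: P1 pit2 -> P1=[0,6,0,1,5,7](1) P2=[5,5,5,2,4,2](0)
Move 4: P1 pit4 -> P1=[0,6,0,1,0,8](2) P2=[6,6,6,2,4,2](0)
Move 5: P2 pit5 -> P1=[1,6,0,1,0,8](2) P2=[6,6,6,2,4,0](1)
Move 6: P2 pit1 -> P1=[2,6,0,1,0,8](2) P2=[6,0,7,3,5,1](2)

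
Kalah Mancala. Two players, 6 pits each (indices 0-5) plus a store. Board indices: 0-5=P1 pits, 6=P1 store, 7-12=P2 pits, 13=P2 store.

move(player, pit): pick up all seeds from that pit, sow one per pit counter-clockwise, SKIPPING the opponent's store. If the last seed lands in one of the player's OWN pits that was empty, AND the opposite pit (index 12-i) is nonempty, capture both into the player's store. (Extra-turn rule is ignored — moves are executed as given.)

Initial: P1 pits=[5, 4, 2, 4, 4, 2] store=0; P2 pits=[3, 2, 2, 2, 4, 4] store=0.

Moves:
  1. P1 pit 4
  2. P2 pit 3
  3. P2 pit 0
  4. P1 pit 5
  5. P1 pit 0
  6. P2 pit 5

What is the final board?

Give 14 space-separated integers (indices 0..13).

Answer: 1 6 4 6 1 0 4 0 5 3 1 6 0 1

Derivation:
Move 1: P1 pit4 -> P1=[5,4,2,4,0,3](1) P2=[4,3,2,2,4,4](0)
Move 2: P2 pit3 -> P1=[5,4,2,4,0,3](1) P2=[4,3,2,0,5,5](0)
Move 3: P2 pit0 -> P1=[5,4,2,4,0,3](1) P2=[0,4,3,1,6,5](0)
Move 4: P1 pit5 -> P1=[5,4,2,4,0,0](2) P2=[1,5,3,1,6,5](0)
Move 5: P1 pit0 -> P1=[0,5,3,5,1,0](4) P2=[0,5,3,1,6,5](0)
Move 6: P2 pit5 -> P1=[1,6,4,6,1,0](4) P2=[0,5,3,1,6,0](1)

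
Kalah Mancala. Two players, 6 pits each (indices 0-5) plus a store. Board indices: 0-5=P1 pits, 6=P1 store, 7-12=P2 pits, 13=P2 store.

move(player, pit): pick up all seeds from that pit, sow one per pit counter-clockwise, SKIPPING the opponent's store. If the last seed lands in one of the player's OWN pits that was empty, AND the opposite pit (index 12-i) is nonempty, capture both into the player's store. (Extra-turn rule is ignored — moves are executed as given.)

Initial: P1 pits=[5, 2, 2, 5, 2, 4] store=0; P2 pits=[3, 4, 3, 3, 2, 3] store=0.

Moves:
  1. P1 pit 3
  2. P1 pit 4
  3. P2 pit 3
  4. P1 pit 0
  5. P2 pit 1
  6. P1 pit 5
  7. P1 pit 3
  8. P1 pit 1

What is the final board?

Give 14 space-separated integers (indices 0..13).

Answer: 0 0 4 1 3 0 3 6 1 5 2 5 6 2

Derivation:
Move 1: P1 pit3 -> P1=[5,2,2,0,3,5](1) P2=[4,5,3,3,2,3](0)
Move 2: P1 pit4 -> P1=[5,2,2,0,0,6](2) P2=[5,5,3,3,2,3](0)
Move 3: P2 pit3 -> P1=[5,2,2,0,0,6](2) P2=[5,5,3,0,3,4](1)
Move 4: P1 pit0 -> P1=[0,3,3,1,1,7](2) P2=[5,5,3,0,3,4](1)
Move 5: P2 pit1 -> P1=[0,3,3,1,1,7](2) P2=[5,0,4,1,4,5](2)
Move 6: P1 pit5 -> P1=[0,3,3,1,1,0](3) P2=[6,1,5,2,5,6](2)
Move 7: P1 pit3 -> P1=[0,3,3,0,2,0](3) P2=[6,1,5,2,5,6](2)
Move 8: P1 pit1 -> P1=[0,0,4,1,3,0](3) P2=[6,1,5,2,5,6](2)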